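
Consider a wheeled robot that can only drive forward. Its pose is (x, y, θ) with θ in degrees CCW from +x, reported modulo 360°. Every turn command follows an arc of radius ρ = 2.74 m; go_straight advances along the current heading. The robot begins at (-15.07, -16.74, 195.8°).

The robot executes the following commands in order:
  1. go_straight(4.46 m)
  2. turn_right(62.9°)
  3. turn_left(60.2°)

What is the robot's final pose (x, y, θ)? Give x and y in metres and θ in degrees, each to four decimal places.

(-24.7429, -16.3795, 193.1000°)

set_pose: (x, y, θ) = (-15.0700, -16.7400, 195.8000°), ρ = 2.74
go_straight(4.46): x += 4.46·cos θ, y += 4.46·sin θ → (-19.3615, -17.9544, 195.8000°)
turn_right(62.9°): centre at ρ to the right, rotate −62.9° → (-22.1147, -17.1831, 132.9000°)
turn_left(60.2°): centre at ρ to the left, rotate +60.2° → (-24.7429, -16.3795, 193.1000°)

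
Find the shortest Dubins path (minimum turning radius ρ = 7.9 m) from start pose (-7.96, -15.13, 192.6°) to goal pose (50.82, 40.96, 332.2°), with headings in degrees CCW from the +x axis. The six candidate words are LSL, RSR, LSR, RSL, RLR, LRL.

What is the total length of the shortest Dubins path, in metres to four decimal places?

100.6861 m

Let ψ = atan2(Δy, Δx) = atan2(56.09, 58.78) = 43.6585° be the start→goal bearing.
Normalize: d = |goal − start| / ρ = 81.247625/7.9 = 10.284509, α = (θ_start − ψ) mod 360° = 148.9415° = 2.599519 rad, β = (θ_goal − ψ) mod 360° = 288.5415° = 5.035999 rad.
Common terms: sin α = 0.515913, cos α = -0.856641, sin β = -0.948094, cos β = 0.317991, cos(α−β) = -0.761538, d² = 105.771134. Work in radians in the unit-radius frame; every candidate has L = ρ·(t + p + q).
LSL: p² = 2 + d² − 2cos(α−β) + 2d(sin α − sin β) = 139.407392; p = √p² = 11.807091; φ = atan2(cos β − cos α, d + sin α − sin β) = 0.099650 rad; t = (φ − α) mod 2π = 3.783316 rad, q = (β − φ) mod 2π = 4.936349 rad → L = 7.9·(3.783316 + 11.807091 + 4.936349) = 7.9·20.526756 = 162.161370 m
RSR: p² = 2 + d² − 2cos(α−β) + 2d(sin β − sin α) = 79.181030; p = √p² = 8.898372; φ = atan2(cos α − cos β, d − sin α + sin β) = -0.132392 rad; t = (α − φ) mod 2π = 2.731911 rad, q = (φ − β) mod 2π = 1.114794 rad → L = 7.9·(2.731911 + 8.898372 + 1.114794) = 7.9·12.745078 = 100.686116 m
LSR: p² = d² − 2 + 2cos(α−β) + 2d(sin α + sin β) = 93.358528; p = √p² = 9.662222; φ = atan2(−cos α − cos β, d + sin α + sin β) − atan2(−2, p) = 0.258727 rad; t = (φ − α) mod 2π = 3.942393 rad, q = (φ − β) mod 2π = 1.505913 rad → L = 7.9·(3.942393 + 9.662222 + 1.505913) = 7.9·15.110528 = 119.373172 m
RSL: p² = d² − 2 + 2cos(α−β) − 2d(sin α + sin β) = 111.137587; p = √p² = 10.542181; φ = atan2(cos α + cos β, d − sin α − sin β) − atan2(2, p) = -0.237706 rad; t = (α − φ) mod 2π = 2.837226 rad, q = (β − φ) mod 2π = 5.273705 rad → L = 7.9·(2.837226 + 10.542181 + 5.273705) = 7.9·18.653113 = 147.359590 m
RLR: c = (6 − d² + 2cos(α−β) + 2d(sin α − sin β))/8 = -8.897629, |c| > 1 → infeasible
LRL: c = (6 − d² + 2cos(α−β) − 2d(sin α − sin β))/8 = -16.425924, |c| > 1 → infeasible
Shortest: RSR with L = 100.686116 m ≈ 100.6861 m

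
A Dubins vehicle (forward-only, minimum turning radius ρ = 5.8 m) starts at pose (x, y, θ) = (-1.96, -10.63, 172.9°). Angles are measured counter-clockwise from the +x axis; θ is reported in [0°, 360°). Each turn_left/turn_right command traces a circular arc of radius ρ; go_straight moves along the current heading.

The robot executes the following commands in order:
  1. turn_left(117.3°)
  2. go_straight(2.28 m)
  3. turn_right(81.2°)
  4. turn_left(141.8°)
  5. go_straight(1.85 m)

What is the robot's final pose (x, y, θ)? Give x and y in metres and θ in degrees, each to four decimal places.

(-6.2534, -38.6975, 350.8000°)

set_pose: (x, y, θ) = (-1.9600, -10.6300, 172.9000°), ρ = 5.8
turn_left(117.3°): centre at ρ to the left, rotate +117.3° → (-8.1201, -18.3883, 290.2000°)
go_straight(2.28): x += 2.28·cos θ, y += 2.28·sin θ → (-7.3329, -20.5280, 290.2000°)
turn_right(81.2°): centre at ρ to the right, rotate −81.2° → (-9.9642, -27.6035, 209.0000°)
turn_left(141.8°): centre at ρ to the left, rotate +141.8° → (-8.0796, -38.4017, 350.8000°)
go_straight(1.85): x += 1.85·cos θ, y += 1.85·sin θ → (-6.2534, -38.6975, 350.8000°)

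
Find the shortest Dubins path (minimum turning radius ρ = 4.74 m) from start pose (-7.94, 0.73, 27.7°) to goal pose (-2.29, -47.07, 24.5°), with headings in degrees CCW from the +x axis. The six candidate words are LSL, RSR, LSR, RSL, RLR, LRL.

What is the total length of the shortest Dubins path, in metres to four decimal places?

59.3188 m

Let ψ = atan2(Δy, Δx) = atan2(-47.80, 5.65) = -83.2589° be the start→goal bearing.
Normalize: d = |goal − start| / ρ = 48.132759/4.74 = 10.154591, α = (θ_start − ψ) mod 360° = 110.9589° = 1.936598 rad, β = (θ_goal − ψ) mod 360° = 107.7589° = 1.880747 rad.
Common terms: sin α = 0.933837, cos α = -0.357698, sin β = 0.952349, cos β = -0.305012, cos(α−β) = 0.998441, d² = 103.115709. Work in radians in the unit-radius frame; every candidate has L = ρ·(t + p + q).
LSL: p² = 2 + d² − 2cos(α−β) + 2d(sin α − sin β) = 102.742881; p = √p² = 10.136216; φ = atan2(cos β − cos α, d + sin α − sin β) = 0.005198 rad; t = (φ − α) mod 2π = 4.351786 rad, q = (β − φ) mod 2π = 1.875549 rad → L = 4.74·(4.351786 + 10.136216 + 1.875549) = 4.74·16.363551 = 77.563232 m
RSR: p² = 2 + d² − 2cos(α−β) + 2d(sin β − sin α) = 103.494774; p = √p² = 10.173238; φ = atan2(cos α − cos β, d − sin α + sin β) = -0.005179 rad; t = (α − φ) mod 2π = 1.941777 rad, q = (φ − β) mod 2π = 4.397259 rad → L = 4.74·(1.941777 + 10.173238 + 4.397259) = 4.74·16.512274 = 78.268179 m
LSR: p² = d² − 2 + 2cos(α−β) + 2d(sin α + sin β) = 141.419484; p = √p² = 11.891992; φ = atan2(−cos α − cos β, d + sin α + sin β) − atan2(−2, p) = 0.221604 rad; t = (φ − α) mod 2π = 4.568192 rad, q = (φ − β) mod 2π = 4.624043 rad → L = 4.74·(4.568192 + 11.891992 + 4.624043) = 4.74·21.084227 = 99.939237 m
RSL: p² = d² − 2 + 2cos(α−β) − 2d(sin α + sin β) = 64.805697; p = √p² = 8.050199; φ = atan2(cos α + cos β, d − sin α − sin β) − atan2(2, p) = -0.323490 rad; t = (α − φ) mod 2π = 2.260087 rad, q = (β − φ) mod 2π = 2.204237 rad → L = 4.74·(2.260087 + 8.050199 + 2.204237) = 4.74·12.514522 = 59.318836 m
RLR: c = (6 − d² + 2cos(α−β) + 2d(sin α − sin β))/8 = -11.936847, |c| > 1 → infeasible
LRL: c = (6 − d² + 2cos(α−β) − 2d(sin α − sin β))/8 = -11.842860, |c| > 1 → infeasible
Shortest: RSL with L = 59.318836 m ≈ 59.3188 m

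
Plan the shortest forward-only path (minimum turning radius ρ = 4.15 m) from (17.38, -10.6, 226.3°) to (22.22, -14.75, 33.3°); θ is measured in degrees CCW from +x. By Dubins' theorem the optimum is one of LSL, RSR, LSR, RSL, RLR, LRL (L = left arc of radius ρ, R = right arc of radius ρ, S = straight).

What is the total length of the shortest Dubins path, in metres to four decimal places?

Let ψ = atan2(Δy, Δx) = atan2(-4.15, 4.84) = -40.6110° be the start→goal bearing.
Normalize: d = |goal − start| / ρ = 6.375586/4.15 = 1.536286, α = (θ_start − ψ) mod 360° = 266.9110° = 4.658476 rad, β = (θ_goal − ψ) mod 360° = 73.9110° = 1.289991 rad.
Common terms: sin α = -0.998547, cos α = -0.053886, sin β = 0.960833, cos β = 0.277129, cos(α−β) = -0.974370, d² = 2.360174. Work in radians in the unit-radius frame; every candidate has L = ρ·(t + p + q).
LSL: p² = 2 + d² − 2cos(α−β) + 2d(sin α − sin β) = 0.288580; p = √p² = 0.537196; φ = atan2(cos β − cos α, d + sin α − sin β) = 2.477695 rad; t = (φ − α) mod 2π = 4.102403 rad, q = (β − φ) mod 2π = 5.095482 rad → L = 4.15·(4.102403 + 0.537196 + 5.095482) = 4.15·9.735081 = 40.400588 m
RSR: p² = 2 + d² − 2cos(α−β) + 2d(sin β − sin α) = 12.329249; p = √p² = 3.511303; φ = atan2(cos α − cos β, d − sin α + sin β) = -0.094412 rad; t = (α − φ) mod 2π = 4.752888 rad, q = (φ − β) mod 2π = 4.898783 rad → L = 4.15·(4.752888 + 3.511303 + 4.898783) = 4.15·13.162974 = 54.626341 m
LSR: p² = d² − 2 + 2cos(α−β) + 2d(sin α + sin β) = -1.704446 < 0 → infeasible
RSL: p² = d² − 2 + 2cos(α−β) − 2d(sin α + sin β) = -1.472685 < 0 → infeasible
RLR: c = (6 − d² + 2cos(α−β) + 2d(sin α − sin β))/8 = -0.541156; p = 2π − arccos c = 4.140578 rad; φ = atan2(cos α − cos β, d − sin α + sin β) = -0.094412 rad; t = (α − φ + p/2) mod 2π = 0.539992 rad, q = (α − β − t + p) mod 2π = 0.685886 rad → L = 4.15·(0.539992 + 4.140578 + 0.685886) = 4.15·5.366456 = 22.270790 m
LRL: c = (6 − d² + 2cos(α−β) − 2d(sin α − sin β))/8 = 0.963928; p = 2π − arccos c = 6.013773 rad; φ = atan2(cos β − cos α, d + sin α − sin β) = 2.477695 rad; t = (φ − α + p/2) mod 2π = 0.826105 rad, q = (β − α − t + p) mod 2π = 1.819183 rad → L = 4.15·(0.826105 + 6.013773 + 1.819183) = 4.15·8.659061 = 35.935102 m
Shortest: RLR with L = 22.270790 m ≈ 22.2708 m

22.2708 m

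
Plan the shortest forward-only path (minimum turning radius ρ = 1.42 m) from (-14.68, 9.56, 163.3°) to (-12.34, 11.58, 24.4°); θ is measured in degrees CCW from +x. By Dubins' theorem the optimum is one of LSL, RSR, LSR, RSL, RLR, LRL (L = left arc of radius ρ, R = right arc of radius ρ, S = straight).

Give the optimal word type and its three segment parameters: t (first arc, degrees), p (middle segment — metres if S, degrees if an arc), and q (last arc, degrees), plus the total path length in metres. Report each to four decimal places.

LRL: t = 16.8529°, p = 229.9479°, q = 74.1950°, L = 7.9555 m

Let ψ = atan2(Δy, Δx) = atan2(2.02, 2.34) = 40.8023° be the start→goal bearing.
Normalize: d = |goal − start| / ρ = 3.091278/1.42 = 2.176956, α = (θ_start − ψ) mod 360° = 122.4977° = 2.137988 rad, β = (θ_goal − ψ) mod 360° = 343.5977° = 5.996911 rad.
Common terms: sin α = 0.843413, cos α = -0.537265, sin β = -0.282380, cos β = 0.959302, cos(α−β) = -0.753563, d² = 4.739139. Work in radians in the unit-radius frame; every candidate has L = ρ·(t + p + q).
LSL: p² = 2 + d² − 2cos(α−β) + 2d(sin α − sin β) = 13.147874; p = √p² = 3.626000; φ = atan2(cos β − cos α, d + sin α − sin β) = 0.425452 rad; t = (φ − α) mod 2π = 4.570650 rad, q = (β − φ) mod 2π = 5.571459 rad → L = 1.42·(4.570650 + 3.626000 + 5.571459) = 1.42·13.768108 = 19.550713 m
RSR: p² = 2 + d² − 2cos(α−β) + 2d(sin β − sin α) = 3.344658; p = √p² = 1.828841; φ = atan2(cos α − cos β, d − sin α + sin β) = -0.958473 rad; t = (α − φ) mod 2π = 3.096461 rad, q = (φ − β) mod 2π = 5.610987 rad → L = 1.42·(3.096461 + 1.828841 + 5.610987) = 1.42·10.536288 = 14.961529 m
LSR: p² = d² − 2 + 2cos(α−β) + 2d(sin α + sin β) = 3.674700; p = √p² = 1.916951; φ = atan2(−cos α − cos β, d + sin α + sin β) − atan2(−2, p) = 0.653660 rad; t = (φ − α) mod 2π = 4.798858 rad, q = (φ − β) mod 2π = 0.939935 rad → L = 1.42·(4.798858 + 1.916951 + 0.939935) = 1.42·7.655743 = 10.871155 m
RSL: p² = d² − 2 + 2cos(α−β) − 2d(sin α + sin β) = -1.210676 < 0 → infeasible
RLR: c = (6 − d² + 2cos(α−β) + 2d(sin α − sin β))/8 = 0.581918; p = 2π − arccos c = 5.333474 rad; φ = atan2(cos α − cos β, d − sin α + sin β) = -0.958473 rad; t = (α − φ + p/2) mod 2π = 5.763198 rad, q = (α − β − t + p) mod 2π = 1.994538 rad → L = 1.42·(5.763198 + 5.333474 + 1.994538) = 1.42·13.091210 = 18.589518 m
LRL: c = (6 − d² + 2cos(α−β) − 2d(sin α − sin β))/8 = -0.643484; p = 2π − arccos c = 4.013348 rad; φ = atan2(cos β − cos α, d + sin α − sin β) = 0.425452 rad; t = (φ − α + p/2) mod 2π = 0.294138 rad, q = (β − α − t + p) mod 2π = 1.294947 rad → L = 1.42·(0.294138 + 4.013348 + 1.294947) = 1.42·5.602433 = 7.955455 m
Shortest: LRL with L = 7.955455 m ≈ 7.9555 m
Convert LRL to answer units (arcs ×180/π): t = 0.294138·180/π = 16.8529°, p = 4.013348·180/π = 229.9479°, q = 1.294947·180/π = 74.1950°, L = 7.9555 m.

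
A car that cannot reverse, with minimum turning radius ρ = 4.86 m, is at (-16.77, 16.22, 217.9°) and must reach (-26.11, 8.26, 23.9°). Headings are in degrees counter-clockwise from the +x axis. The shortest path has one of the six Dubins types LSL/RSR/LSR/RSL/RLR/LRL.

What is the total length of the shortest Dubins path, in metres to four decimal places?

29.2104 m

Let ψ = atan2(Δy, Δx) = atan2(-7.96, -9.34) = -139.5608° be the start→goal bearing.
Normalize: d = |goal − start| / ρ = 12.271805/4.86 = 2.525063, α = (θ_start − ψ) mod 360° = 357.4608° = 6.238867 rad, β = (θ_goal − ψ) mod 360° = 163.4608° = 2.852928 rad.
Common terms: sin α = -0.044304, cos α = 0.999018, sin β = 0.284672, cos β = -0.958625, cos(α−β) = -0.970296, d² = 6.375942. Work in radians in the unit-radius frame; every candidate has L = ρ·(t + p + q).
LSL: p² = 2 + d² − 2cos(α−β) + 2d(sin α − sin β) = 8.655165; p = √p² = 2.941966; φ = atan2(cos β − cos α, d + sin α − sin β) = -0.728056 rad; t = (φ − α) mod 2π = 5.599447 rad, q = (β − φ) mod 2π = 3.580985 rad → L = 4.86·(5.599447 + 2.941966 + 3.580985) = 4.86·12.122398 = 58.914855 m
RSR: p² = 2 + d² − 2cos(α−β) + 2d(sin β − sin α) = 11.977902; p = √p² = 3.460911; φ = atan2(cos α − cos β, d − sin α + sin β) = 0.601214 rad; t = (α − φ) mod 2π = 5.637653 rad, q = (φ − β) mod 2π = 4.031471 rad → L = 4.86·(5.637653 + 3.460911 + 4.031471) = 4.86·13.130035 = 63.811968 m
LSR: p² = d² − 2 + 2cos(α−β) + 2d(sin α + sin β) = 3.649241; p = √p² = 1.910299; φ = atan2(−cos α − cos β, d + sin α + sin β) − atan2(−2, p) = 0.793729 rad; t = (φ − α) mod 2π = 0.838047 rad, q = (φ − β) mod 2π = 4.223985 rad → L = 4.86·(0.838047 + 1.910299 + 4.223985) = 4.86·6.972331 = 33.885527 m
RSL: p² = d² − 2 + 2cos(α−β) − 2d(sin α + sin β) = 1.221460; p = √p² = 1.105197; φ = atan2(cos α + cos β, d − sin α − sin β) − atan2(2, p) = -1.048282 rad; t = (α − φ) mod 2π = 1.003964 rad, q = (β − φ) mod 2π = 3.901211 rad → L = 4.86·(1.003964 + 1.105197 + 3.901211) = 4.86·6.010372 = 29.210407 m
RLR: c = (6 − d² + 2cos(α−β) + 2d(sin α − sin β))/8 = -0.497238; p = 2π − arccos c = 4.191977 rad; φ = atan2(cos α − cos β, d − sin α + sin β) = 0.601214 rad; t = (α − φ + p/2) mod 2π = 1.450456 rad, q = (α − β − t + p) mod 2π = 6.127459 rad → L = 4.86·(1.450456 + 4.191977 + 6.127459) = 4.86·11.769893 = 57.201678 m
LRL: c = (6 − d² + 2cos(α−β) − 2d(sin α − sin β))/8 = -0.081896; p = 2π − arccos c = 4.630401 rad; φ = atan2(cos β − cos α, d + sin α − sin β) = -0.728056 rad; t = (φ − α + p/2) mod 2π = 1.631463 rad, q = (β − α − t + p) mod 2π = 5.896185 rad → L = 4.86·(1.631463 + 4.630401 + 5.896185) = 4.86·12.158050 = 59.088121 m
Shortest: RSL with L = 29.210407 m ≈ 29.2104 m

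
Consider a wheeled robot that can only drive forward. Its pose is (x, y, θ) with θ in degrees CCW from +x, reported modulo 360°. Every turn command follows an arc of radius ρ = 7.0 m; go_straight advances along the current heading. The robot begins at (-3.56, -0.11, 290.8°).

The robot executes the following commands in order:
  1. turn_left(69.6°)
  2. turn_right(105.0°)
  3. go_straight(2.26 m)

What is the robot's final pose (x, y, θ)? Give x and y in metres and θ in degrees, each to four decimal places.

(9.2858, -15.5754, 255.4000°)

set_pose: (x, y, θ) = (-3.5600, -0.1100, 290.8000°), ρ = 7.0
turn_left(69.6°): centre at ρ to the left, rotate +69.6° → (3.0326, -4.6241, 360.4000° ≡ 0.4000°)
turn_right(105.0°): centre at ρ to the right, rotate −105.0° → (9.8555, -13.3884, -104.6000° ≡ 255.4000°)
go_straight(2.26): x += 2.26·cos θ, y += 2.26·sin θ → (9.2858, -15.5754, 255.4000°)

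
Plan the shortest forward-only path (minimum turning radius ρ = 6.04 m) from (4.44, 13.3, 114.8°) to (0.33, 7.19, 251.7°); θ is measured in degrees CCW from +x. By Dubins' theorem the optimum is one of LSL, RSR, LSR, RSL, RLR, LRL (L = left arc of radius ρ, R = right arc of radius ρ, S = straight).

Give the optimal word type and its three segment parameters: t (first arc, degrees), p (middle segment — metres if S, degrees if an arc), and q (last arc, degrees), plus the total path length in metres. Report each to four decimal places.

Let ψ = atan2(Δy, Δx) = atan2(-6.11, -4.11) = -123.9274° be the start→goal bearing.
Normalize: d = |goal − start| / ρ = 7.363708/6.04 = 1.219157, α = (θ_start − ψ) mod 360° = 238.7274° = 4.166580 rad, β = (θ_goal − ψ) mod 360° = 15.6274° = 0.272750 rad.
Common terms: sin α = -0.854708, cos α = -0.519110, sin β = 0.269381, cos β = 0.963034, cos(α−β) = -0.730162, d² = 1.486344. Work in radians in the unit-radius frame; every candidate has L = ρ·(t + p + q).
LSL: p² = 2 + d² − 2cos(α−β) + 2d(sin α − sin β) = 2.205787; p = √p² = 1.485189; φ = atan2(cos β − cos α, d + sin α − sin β) = 1.506742 rad; t = (φ − α) mod 2π = 3.623347 rad, q = (β − φ) mod 2π = 5.049194 rad → L = 6.04·(3.623347 + 1.485189 + 5.049194) = 6.04·10.157730 = 61.352690 m
RSR: p² = 2 + d² − 2cos(α−β) + 2d(sin β − sin α) = 7.687550; p = √p² = 2.772643; φ = atan2(cos α − cos β, d − sin α + sin β) = -0.563987 rad; t = (α − φ) mod 2π = 4.730567 rad, q = (φ − β) mod 2π = 5.446448 rad → L = 6.04·(4.730567 + 2.772643 + 5.446448) = 6.04·12.949658 = 78.215934 m
LSR: p² = d² − 2 + 2cos(α−β) + 2d(sin α + sin β) = -3.401190 < 0 → infeasible
RSL: p² = d² − 2 + 2cos(α−β) − 2d(sin α + sin β) = -0.546771 < 0 → infeasible
RLR: c = (6 − d² + 2cos(α−β) + 2d(sin α − sin β))/8 = 0.039056; p = 2π − arccos c = 4.751455 rad; φ = atan2(cos α − cos β, d − sin α + sin β) = -0.563987 rad; t = (α − φ + p/2) mod 2π = 0.823109 rad, q = (α − β − t + p) mod 2π = 1.538990 rad → L = 6.04·(0.823109 + 4.751455 + 1.538990) = 6.04·7.113555 = 42.965870 m
LRL: c = (6 − d² + 2cos(α−β) − 2d(sin α − sin β))/8 = 0.724277; p = 2π − arccos c = 5.522374 rad; φ = atan2(cos β − cos α, d + sin α − sin β) = 1.506742 rad; t = (φ − α + p/2) mod 2π = 0.101349 rad, q = (β − α − t + p) mod 2π = 1.527196 rad → L = 6.04·(0.101349 + 5.522374 + 1.527196) = 6.04·7.150918 = 43.191544 m
Shortest: RLR with L = 42.965870 m ≈ 42.9659 m
Convert RLR to answer units (arcs ×180/π): t = 0.823109·180/π = 47.1607°, p = 4.751455·180/π = 272.2383°, q = 1.538990·180/π = 88.1777°, L = 42.9659 m.

RLR: t = 47.1607°, p = 272.2383°, q = 88.1777°, L = 42.9659 m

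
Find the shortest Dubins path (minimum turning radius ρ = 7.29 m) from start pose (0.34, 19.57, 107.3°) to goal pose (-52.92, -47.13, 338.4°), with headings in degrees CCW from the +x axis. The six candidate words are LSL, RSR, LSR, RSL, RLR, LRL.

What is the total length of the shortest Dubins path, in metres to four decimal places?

Let ψ = atan2(Δy, Δx) = atan2(-66.70, -53.26) = -128.6074° be the start→goal bearing.
Normalize: d = |goal − start| / ρ = 85.355244/7.29 = 11.708538, α = (θ_start − ψ) mod 360° = 235.9074° = 4.117361 rad, β = (θ_goal − ψ) mod 360° = 107.0074° = 1.867631 rad.
Common terms: sin α = -0.828133, cos α = -0.560532, sin β = 0.956267, cos β = -0.292495, cos(α−β) = -0.627963, d² = 137.089867. Work in radians in the unit-radius frame; every candidate has L = ρ·(t + p + q).
LSL: p² = 2 + d² − 2cos(α−β) + 2d(sin α − sin β) = 98.560369; p = √p² = 9.927758; φ = atan2(cos β − cos α, d + sin α − sin β) = 0.027002 rad; t = (φ − α) mod 2π = 2.192827 rad, q = (β − φ) mod 2π = 1.840629 rad → L = 7.29·(2.192827 + 9.927758 + 1.840629) = 7.29·13.961213 = 101.777246 m
RSR: p² = 2 + d² − 2cos(α−β) + 2d(sin β − sin α) = 182.131217; p = √p² = 13.495600; φ = atan2(cos α − cos β, d − sin α + sin β) = -0.019862 rad; t = (α − φ) mod 2π = 4.137223 rad, q = (φ − β) mod 2π = 4.395692 rad → L = 7.29·(4.137223 + 13.495600 + 4.395692) = 7.29·22.028515 = 160.587872 m
LSR: p² = d² − 2 + 2cos(α−β) + 2d(sin α + sin β) = 136.834473; p = √p² = 11.697627; φ = atan2(−cos α − cos β, d + sin α + sin β) − atan2(−2, p) = 0.241280 rad; t = (φ − α) mod 2π = 2.407104 rad, q = (φ − β) mod 2π = 4.656834 rad → L = 7.29·(2.407104 + 11.697627 + 4.656834) = 7.29·18.761565 = 136.771806 m
RSL: p² = d² − 2 + 2cos(α−β) − 2d(sin α + sin β) = 130.833408; p = √p² = 11.438243; φ = atan2(cos α + cos β, d − sin α − sin β) − atan2(2, p) = -0.246631 rad; t = (α − φ) mod 2π = 4.363991 rad, q = (β − φ) mod 2π = 2.114262 rad → L = 7.29·(4.363991 + 11.438243 + 2.114262) = 7.29·17.916496 = 130.611259 m
RLR: c = (6 − d² + 2cos(α−β) + 2d(sin α − sin β))/8 = -21.766402, |c| > 1 → infeasible
LRL: c = (6 − d² + 2cos(α−β) − 2d(sin α − sin β))/8 = -11.320046, |c| > 1 → infeasible
Shortest: LSL with L = 101.777246 m ≈ 101.7772 m

101.7772 m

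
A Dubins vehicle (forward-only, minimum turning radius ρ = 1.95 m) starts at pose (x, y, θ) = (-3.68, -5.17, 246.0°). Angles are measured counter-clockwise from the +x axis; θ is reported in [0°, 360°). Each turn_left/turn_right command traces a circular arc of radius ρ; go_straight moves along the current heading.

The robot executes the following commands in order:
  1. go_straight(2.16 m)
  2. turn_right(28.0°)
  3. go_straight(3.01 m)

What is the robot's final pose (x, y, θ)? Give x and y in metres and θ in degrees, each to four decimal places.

(-7.5113, -9.7399, 218.0000°)

set_pose: (x, y, θ) = (-3.6800, -5.1700, 246.0000°), ρ = 1.95
go_straight(2.16): x += 2.16·cos θ, y += 2.16·sin θ → (-4.5586, -7.1433, 246.0000°)
turn_right(28.0°): centre at ρ to the right, rotate −28.0° → (-5.1394, -7.8867, 218.0000°)
go_straight(3.01): x += 3.01·cos θ, y += 3.01·sin θ → (-7.5113, -9.7399, 218.0000°)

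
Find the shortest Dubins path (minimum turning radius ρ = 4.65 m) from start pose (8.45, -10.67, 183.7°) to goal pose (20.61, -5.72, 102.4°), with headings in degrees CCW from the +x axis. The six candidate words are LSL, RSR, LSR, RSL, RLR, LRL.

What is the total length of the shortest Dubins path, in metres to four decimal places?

33.9049 m

Let ψ = atan2(Δy, Δx) = atan2(4.95, 12.16) = 22.1499° be the start→goal bearing.
Normalize: d = |goal − start| / ρ = 13.128903/4.65 = 2.823420, α = (θ_start − ψ) mod 360° = 161.5501° = 2.819581 rad, β = (θ_goal − ψ) mod 360° = 80.2501° = 1.400629 rad.
Common terms: sin α = 0.316475, cos α = -0.948601, sin β = 0.985556, cos β = 0.169347, cos(α−β) = 0.151261, d² = 7.971701. Work in radians in the unit-radius frame; every candidate has L = ρ·(t + p + q).
LSL: p² = 2 + d² − 2cos(α−β) + 2d(sin α − sin β) = 5.890983; p = √p² = 2.427135; φ = atan2(cos β − cos α, d + sin α − sin β) = 0.478676 rad; t = (φ − α) mod 2π = 3.942280 rad, q = (β − φ) mod 2π = 0.921953 rad → L = 4.65·(3.942280 + 2.427135 + 0.921953) = 4.65·7.291367 = 33.904858 m
RSR: p² = 2 + d² − 2cos(α−β) + 2d(sin β − sin α) = 13.447375; p = √p² = 3.667066; φ = atan2(cos α − cos β, d − sin α + sin β) = -0.309793 rad; t = (α − φ) mod 2π = 3.129375 rad, q = (φ − β) mod 2π = 4.572763 rad → L = 4.65·(3.129375 + 3.667066 + 4.572763) = 4.65·11.369204 = 52.866800 m
LSR: p² = d² − 2 + 2cos(α−β) + 2d(sin α + sin β) = 13.626586; p = √p² = 3.691421; φ = atan2(−cos α − cos β, d + sin α + sin β) − atan2(−2, p) = 0.683213 rad; t = (φ − α) mod 2π = 4.146817 rad, q = (φ − β) mod 2π = 5.565770 rad → L = 4.65·(4.146817 + 3.691421 + 5.565770) = 4.65·13.404007 = 62.328632 m
RSL: p² = d² − 2 + 2cos(α−β) − 2d(sin α + sin β) = -1.078141 < 0 → infeasible
RLR: c = (6 − d² + 2cos(α−β) + 2d(sin α − sin β))/8 = -0.680922; p = 2π − arccos c = 3.963368 rad; φ = atan2(cos α − cos β, d − sin α + sin β) = -0.309793 rad; t = (α − φ + p/2) mod 2π = 5.111059 rad, q = (α − β − t + p) mod 2π = 0.271262 rad → L = 4.65·(5.111059 + 3.963368 + 0.271262) = 4.65·9.345689 = 43.457455 m
LRL: c = (6 − d² + 2cos(α−β) − 2d(sin α − sin β))/8 = 0.263627; p = 2π − arccos c = 4.979169 rad; φ = atan2(cos β − cos α, d + sin α − sin β) = 0.478676 rad; t = (φ − α + p/2) mod 2π = 0.148679 rad, q = (β − α − t + p) mod 2π = 3.411538 rad → L = 4.65·(0.148679 + 4.979169 + 3.411538) = 4.65·8.539386 = 39.708145 m
Shortest: LSL with L = 33.904858 m ≈ 33.9049 m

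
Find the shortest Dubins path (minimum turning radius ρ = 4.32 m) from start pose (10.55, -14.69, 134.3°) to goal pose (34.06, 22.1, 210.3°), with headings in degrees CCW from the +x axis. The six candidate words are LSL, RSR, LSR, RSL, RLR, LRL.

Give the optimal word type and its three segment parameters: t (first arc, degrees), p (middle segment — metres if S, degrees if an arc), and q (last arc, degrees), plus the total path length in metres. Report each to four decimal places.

RSL: t = 94.5368°, p = 36.5867 m, q = 170.5368°, L = 56.5728 m

Let ψ = atan2(Δy, Δx) = atan2(36.79, 23.51) = 57.4201° be the start→goal bearing.
Normalize: d = |goal − start| / ρ = 43.660328/4.32 = 10.106557, α = (θ_start − ψ) mod 360° = 76.8799° = 1.341807 rad, β = (θ_goal − ψ) mod 360° = 152.8799° = 2.668258 rad.
Common terms: sin α = 0.973896, cos α = 0.226993, sin β = 0.455857, cos β = -0.890053, cos(α−β) = 0.241922, d² = 102.142500. Work in radians in the unit-radius frame; every candidate has L = ρ·(t + p + q).
LSL: p² = 2 + d² − 2cos(α−β) + 2d(sin α − sin β) = 114.129840; p = √p² = 10.683157; φ = atan2(cos β − cos α, d + sin α − sin β) = -0.104753 rad; t = (φ − α) mod 2π = 4.836625 rad, q = (β − φ) mod 2π = 2.773010 rad → L = 4.32·(4.836625 + 10.683157 + 2.773010) = 4.32·18.292792 = 79.024863 m
RSR: p² = 2 + d² − 2cos(α−β) + 2d(sin β − sin α) = 93.187473; p = √p² = 9.653366; φ = atan2(cos α − cos β, d − sin α + sin β) = 0.115976 rad; t = (α − φ) mod 2π = 1.225832 rad, q = (φ − β) mod 2π = 3.730903 rad → L = 4.32·(1.225832 + 9.653366 + 3.730903) = 4.32·14.610101 = 63.115636 m
LSR: p² = d² − 2 + 2cos(α−β) + 2d(sin α + sin β) = 129.526118; p = √p² = 11.380954; φ = atan2(−cos α − cos β, d + sin α + sin β) − atan2(−2, p) = 0.231369 rad; t = (φ − α) mod 2π = 5.172747 rad, q = (φ − β) mod 2π = 3.846297 rad → L = 4.32·(5.172747 + 11.380954 + 3.846297) = 4.32·20.399998 = 88.127989 m
RSL: p² = d² − 2 + 2cos(α−β) − 2d(sin α + sin β) = 71.726570; p = √p² = 8.469154; φ = atan2(cos α + cos β, d − sin α − sin β) − atan2(2, p) = -0.308172 rad; t = (α − φ) mod 2π = 1.649979 rad, q = (β − φ) mod 2π = 2.976429 rad → L = 4.32·(1.649979 + 8.469154 + 2.976429) = 4.32·13.095562 = 56.572830 m
RLR: c = (6 − d² + 2cos(α−β) + 2d(sin α − sin β))/8 = -10.648434, |c| > 1 → infeasible
LRL: c = (6 − d² + 2cos(α−β) − 2d(sin α − sin β))/8 = -13.266230, |c| > 1 → infeasible
Shortest: RSL with L = 56.572830 m ≈ 56.5728 m
Convert RSL to answer units (arcs ×180/π): t = 1.649979·180/π = 94.5368°, p = ρ·p = 4.32·8.469154 = 36.5867 m, q = 2.976429·180/π = 170.5368°, L = 56.5728 m.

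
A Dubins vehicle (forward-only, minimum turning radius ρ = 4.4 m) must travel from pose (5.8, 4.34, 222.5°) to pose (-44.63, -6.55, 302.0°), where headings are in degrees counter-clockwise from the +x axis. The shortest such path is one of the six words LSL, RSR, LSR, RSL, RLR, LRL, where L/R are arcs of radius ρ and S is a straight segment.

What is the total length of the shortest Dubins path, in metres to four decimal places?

56.4612 m

Let ψ = atan2(Δy, Δx) = atan2(-10.89, -50.43) = -167.8145° be the start→goal bearing.
Normalize: d = |goal − start| / ρ = 51.592412/4.4 = 11.725548, α = (θ_start − ψ) mod 360° = 30.3145° = 0.529088 rad, β = (θ_goal − ψ) mod 360° = 109.8145° = 1.916624 rad.
Common terms: sin α = 0.504746, cos α = 0.863268, sin β = 0.940795, cos β = -0.338976, cos(α−β) = 0.182236, d² = 137.488481. Work in radians in the unit-radius frame; every candidate has L = ρ·(t + p + q).
LSL: p² = 2 + d² − 2cos(α−β) + 2d(sin α − sin β) = 128.898182; p = √p² = 11.353334; φ = atan2(cos β − cos α, d + sin α − sin β) = -0.106092 rad; t = (φ − α) mod 2π = 5.648005 rad, q = (β − φ) mod 2π = 2.022717 rad → L = 4.4·(5.648005 + 11.353334 + 2.022717) = 4.4·19.024056 = 83.705845 m
RSR: p² = 2 + d² − 2cos(α−β) + 2d(sin β − sin α) = 149.349839; p = √p² = 12.220877; φ = atan2(cos α − cos β, d − sin α + sin β) = 0.098536 rad; t = (α − φ) mod 2π = 0.430552 rad, q = (φ − β) mod 2π = 4.465096 rad → L = 4.4·(0.430552 + 12.220877 + 4.465096) = 4.4·17.116526 = 75.312713 m
LSR: p² = d² − 2 + 2cos(α−β) + 2d(sin α + sin β) = 169.752475; p = √p² = 13.028909; φ = atan2(−cos α − cos β, d + sin α + sin β) − atan2(−2, p) = 0.112531 rad; t = (φ − α) mod 2π = 5.866628 rad, q = (φ − β) mod 2π = 4.479091 rad → L = 4.4·(5.866628 + 13.028909 + 4.479091) = 4.4·23.374629 = 102.848367 m
RSL: p² = d² − 2 + 2cos(α−β) − 2d(sin α + sin β) = 101.953430; p = √p² = 10.097199; φ = atan2(cos α + cos β, d − sin α − sin β) − atan2(2, p) = -0.144587 rad; t = (α − φ) mod 2π = 0.673674 rad, q = (β − φ) mod 2π = 2.061211 rad → L = 4.4·(0.673674 + 10.097199 + 2.061211) = 4.4·12.832085 = 56.461172 m
RLR: c = (6 − d² + 2cos(α−β) + 2d(sin α − sin β))/8 = -17.668730, |c| > 1 → infeasible
LRL: c = (6 − d² + 2cos(α−β) − 2d(sin α − sin β))/8 = -15.112273, |c| > 1 → infeasible
Shortest: RSL with L = 56.461172 m ≈ 56.4612 m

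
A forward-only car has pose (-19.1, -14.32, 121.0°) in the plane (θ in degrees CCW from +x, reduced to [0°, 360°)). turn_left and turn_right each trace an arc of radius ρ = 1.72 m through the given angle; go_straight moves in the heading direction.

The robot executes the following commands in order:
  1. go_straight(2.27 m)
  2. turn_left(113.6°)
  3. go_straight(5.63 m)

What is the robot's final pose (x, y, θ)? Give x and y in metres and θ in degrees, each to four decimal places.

(-26.4068, -16.8529, 234.6000°)

set_pose: (x, y, θ) = (-19.1000, -14.3200, 121.0000°), ρ = 1.72
go_straight(2.27): x += 2.27·cos θ, y += 2.27·sin θ → (-20.2691, -12.3742, 121.0000°)
turn_left(113.6°): centre at ρ to the left, rotate +113.6° → (-23.1455, -12.2637, 234.6000°)
go_straight(5.63): x += 5.63·cos θ, y += 5.63·sin θ → (-26.4068, -16.8529, 234.6000°)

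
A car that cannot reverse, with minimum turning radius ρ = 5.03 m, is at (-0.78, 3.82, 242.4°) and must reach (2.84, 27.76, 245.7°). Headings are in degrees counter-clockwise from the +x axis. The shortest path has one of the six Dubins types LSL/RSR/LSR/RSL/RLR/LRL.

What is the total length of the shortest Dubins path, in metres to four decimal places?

Let ψ = atan2(Δy, Δx) = atan2(23.94, 3.62) = 81.4014° be the start→goal bearing.
Normalize: d = |goal − start| / ρ = 24.212146/5.03 = 4.813548, α = (θ_start − ψ) mod 360° = 160.9986° = 2.809956 rad, β = (θ_goal − ψ) mod 360° = 164.2986° = 2.867552 rad.
Common terms: sin α = 0.325591, cos α = -0.945511, sin β = 0.270623, cos β = -0.962685, cos(α−β) = 0.998342, d² = 23.170243. Work in radians in the unit-radius frame; every candidate has L = ρ·(t + p + q).
LSL: p² = 2 + d² − 2cos(α−β) + 2d(sin α − sin β) = 23.702735; p = √p² = 4.868545; φ = atan2(cos β − cos α, d + sin α − sin β) = -0.003528 rad; t = (φ − α) mod 2π = 3.469701 rad, q = (β − φ) mod 2π = 2.871080 rad → L = 5.03·(3.469701 + 4.868545 + 2.871080) = 5.03·11.209327 = 56.382913 m
RSR: p² = 2 + d² − 2cos(α−β) + 2d(sin β − sin α) = 22.644384; p = √p² = 4.758612; φ = atan2(cos α − cos β, d − sin α + sin β) = 0.003609 rad; t = (α − φ) mod 2π = 2.806347 rad, q = (φ − β) mod 2π = 3.419242 rad → L = 5.03·(2.806347 + 4.758612 + 3.419242) = 5.03·10.984201 = 55.250531 m
LSR: p² = d² − 2 + 2cos(α−β) + 2d(sin α + sin β) = 28.906737; p = √p² = 5.376499; φ = atan2(−cos α − cos β, d + sin α + sin β) − atan2(−2, p) = 0.695235 rad; t = (φ − α) mod 2π = 4.168464 rad, q = (φ − β) mod 2π = 4.110868 rad → L = 5.03·(4.168464 + 5.376499 + 4.110868) = 5.03·13.655831 = 68.688831 m
RSL: p² = d² − 2 + 2cos(α−β) − 2d(sin α + sin β) = 17.427116; p = √p² = 4.174580; φ = atan2(cos α + cos β, d − sin α − sin β) − atan2(2, p) = -0.871682 rad; t = (α − φ) mod 2π = 3.681638 rad, q = (β − φ) mod 2π = 3.739234 rad → L = 5.03·(3.681638 + 4.174580 + 3.739234) = 5.03·11.595452 = 58.325126 m
RLR: c = (6 − d² + 2cos(α−β) + 2d(sin α − sin β))/8 = -1.830548, |c| > 1 → infeasible
LRL: c = (6 − d² + 2cos(α−β) − 2d(sin α − sin β))/8 = -1.962842, |c| > 1 → infeasible
Shortest: RSR with L = 55.250531 m ≈ 55.2505 m

55.2505 m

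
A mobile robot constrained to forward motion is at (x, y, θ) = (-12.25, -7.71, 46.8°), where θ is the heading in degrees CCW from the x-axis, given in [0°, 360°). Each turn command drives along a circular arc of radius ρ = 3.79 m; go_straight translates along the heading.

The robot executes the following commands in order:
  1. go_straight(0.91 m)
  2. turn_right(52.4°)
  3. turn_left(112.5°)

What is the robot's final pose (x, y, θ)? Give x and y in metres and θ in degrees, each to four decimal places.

(-4.4983, -0.9955, 106.9000°)

set_pose: (x, y, θ) = (-12.2500, -7.7100, 46.8000°), ρ = 3.79
go_straight(0.91): x += 0.91·cos θ, y += 0.91·sin θ → (-11.6271, -7.0466, 46.8000°)
turn_right(52.4°): centre at ρ to the right, rotate −52.4° → (-8.4944, -5.8692, -5.6000° ≡ 354.4000°)
turn_left(112.5°): centre at ρ to the left, rotate +112.5° → (-4.4983, -0.9955, 466.9000° ≡ 106.9000°)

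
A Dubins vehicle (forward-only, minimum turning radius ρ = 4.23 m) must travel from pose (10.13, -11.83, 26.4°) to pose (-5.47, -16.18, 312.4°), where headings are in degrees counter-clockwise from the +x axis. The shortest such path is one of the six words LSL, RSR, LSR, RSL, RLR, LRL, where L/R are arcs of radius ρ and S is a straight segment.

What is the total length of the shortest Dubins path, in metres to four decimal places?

Let ψ = atan2(Δy, Δx) = atan2(-4.35, -15.60) = -164.4191° be the start→goal bearing.
Normalize: d = |goal − start| / ρ = 16.195138/4.23 = 3.828638, α = (θ_start − ψ) mod 360° = 190.8191° = 3.330421 rad, β = (θ_goal − ψ) mod 360° = 116.8191° = 2.038878 rad.
Common terms: sin α = -0.187708, cos α = -0.982225, sin β = 0.892436, cos β = -0.451175, cos(α−β) = 0.275637, d² = 14.658468. Work in radians in the unit-radius frame; every candidate has L = ρ·(t + p + q).
LSL: p² = 2 + d² − 2cos(α−β) + 2d(sin α − sin β) = 7.836233; p = √p² = 2.799327; φ = atan2(cos β − cos α, d + sin α − sin β) = 0.190863 rad; t = (φ − α) mod 2π = 3.143627 rad, q = (β − φ) mod 2π = 1.848014 rad → L = 4.23·(3.143627 + 2.799327 + 1.848014) = 4.23·7.790969 = 32.955798 m
RSR: p² = 2 + d² − 2cos(α−β) + 2d(sin β − sin α) = 24.378154; p = √p² = 4.937424; φ = atan2(cos α − cos β, d − sin α + sin β) = -0.107765 rad; t = (α − φ) mod 2π = 3.438186 rad, q = (φ − β) mod 2π = 4.136543 rad → L = 4.23·(3.438186 + 4.937424 + 4.136543) = 4.23·12.512153 = 52.926406 m
LSR: p² = d² − 2 + 2cos(α−β) + 2d(sin α + sin β) = 18.606034; p = √p² = 4.313471; φ = atan2(−cos α − cos β, d + sin α + sin β) − atan2(−2, p) = 0.740400 rad; t = (φ − α) mod 2π = 3.693165 rad, q = (φ − β) mod 2π = 4.984708 rad → L = 4.23·(3.693165 + 4.313471 + 4.984708) = 4.23·12.991344 = 54.953385 m
RSL: p² = d² − 2 + 2cos(α−β) − 2d(sin α + sin β) = 7.813451; p = √p² = 2.795255; φ = atan2(cos α + cos β, d − sin α − sin β) − atan2(2, p) = -1.051239 rad; t = (α − φ) mod 2π = 4.381660 rad, q = (β − φ) mod 2π = 3.090117 rad → L = 4.23·(4.381660 + 2.795255 + 3.090117) = 4.23·10.267032 = 43.429547 m
RLR: c = (6 − d² + 2cos(α−β) + 2d(sin α − sin β))/8 = -2.047269, |c| > 1 → infeasible
LRL: c = (6 − d² + 2cos(α−β) − 2d(sin α − sin β))/8 = 0.020471; p = 2π − arccos c = 4.732861 rad; φ = atan2(cos β − cos α, d + sin α − sin β) = 0.190863 rad; t = (φ − α + p/2) mod 2π = 5.510058 rad, q = (β − α − t + p) mod 2π = 4.214445 rad → L = 4.23·(5.510058 + 4.732861 + 4.214445) = 4.23·14.457364 = 61.154651 m
Shortest: LSL with L = 32.955798 m ≈ 32.9558 m

32.9558 m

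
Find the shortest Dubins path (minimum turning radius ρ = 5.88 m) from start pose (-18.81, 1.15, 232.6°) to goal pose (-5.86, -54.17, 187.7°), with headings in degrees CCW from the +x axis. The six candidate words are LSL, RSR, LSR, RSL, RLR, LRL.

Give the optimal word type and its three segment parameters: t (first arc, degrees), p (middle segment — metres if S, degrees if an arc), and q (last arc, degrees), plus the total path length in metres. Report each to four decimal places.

LSR: t = 61.3050°, p = 45.0179 m, q = 106.2050°, L = 62.2087 m

Let ψ = atan2(Δy, Δx) = atan2(-55.32, 12.95) = -76.8247° be the start→goal bearing.
Normalize: d = |goal − start| / ρ = 56.815534/5.88 = 9.662506, α = (θ_start − ψ) mod 360° = 309.4247° = 5.400480 rad, β = (θ_goal − ψ) mod 360° = 264.5247° = 4.616828 rad.
Common terms: sin α = -0.772460, cos α = 0.635064, sin β = -0.995437, cos β = -0.095416, cos(α−β) = 0.708340, d² = 93.364018. Work in radians in the unit-radius frame; every candidate has L = ρ·(t + p + q).
LSL: p² = 2 + d² − 2cos(α−β) + 2d(sin α − sin β) = 98.256390; p = √p² = 9.912436; φ = atan2(cos β − cos α, d + sin α − sin β) = -0.073760 rad; t = (φ − α) mod 2π = 0.808945 rad, q = (β − φ) mod 2π = 4.690588 rad → L = 5.88·(0.808945 + 9.912436 + 4.690588) = 5.88·15.411969 = 90.622375 m
RSR: p² = 2 + d² − 2cos(α−β) + 2d(sin β − sin α) = 89.638287; p = √p² = 9.467750; φ = atan2(cos α − cos β, d − sin α + sin β) = 0.077231 rad; t = (α − φ) mod 2π = 5.323249 rad, q = (φ − β) mod 2π = 1.743589 rad → L = 5.88·(5.323249 + 9.467750 + 1.743589) = 5.88·16.534588 = 97.223377 m
LSR: p² = d² − 2 + 2cos(α−β) + 2d(sin α + sin β) = 58.616067; p = √p² = 7.656113; φ = atan2(−cos α − cos β, d + sin α + sin β) − atan2(−2, p) = 0.187269 rad; t = (φ − α) mod 2π = 1.069974 rad, q = (φ − β) mod 2π = 1.853627 rad → L = 5.88·(1.069974 + 7.656113 + 1.853627) = 5.88·10.579713 = 62.208714 m
RSL: p² = d² − 2 + 2cos(α−β) − 2d(sin α + sin β) = 126.945328; p = √p² = 11.267002; φ = atan2(cos α + cos β, d − sin α − sin β) − atan2(2, p) = -0.128503 rad; t = (α − φ) mod 2π = 5.528983 rad, q = (β − φ) mod 2π = 4.745330 rad → L = 5.88·(5.528983 + 11.267002 + 4.745330) = 5.88·21.541316 = 126.662935 m
RLR: c = (6 − d² + 2cos(α−β) + 2d(sin α − sin β))/8 = -10.204786, |c| > 1 → infeasible
LRL: c = (6 − d² + 2cos(α−β) − 2d(sin α − sin β))/8 = -11.282049, |c| > 1 → infeasible
Shortest: LSR with L = 62.208714 m ≈ 62.2087 m
Convert LSR to answer units (arcs ×180/π): t = 1.069974·180/π = 61.3050°, p = ρ·p = 5.88·7.656113 = 45.0179 m, q = 1.853627·180/π = 106.2050°, L = 62.2087 m.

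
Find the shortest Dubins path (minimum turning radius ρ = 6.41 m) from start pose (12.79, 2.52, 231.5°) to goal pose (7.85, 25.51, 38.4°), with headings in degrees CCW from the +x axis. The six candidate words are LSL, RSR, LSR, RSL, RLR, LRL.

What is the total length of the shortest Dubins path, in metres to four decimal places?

36.1566 m

Let ψ = atan2(Δy, Δx) = atan2(22.99, -4.94) = 102.1271° be the start→goal bearing.
Normalize: d = |goal − start| / ρ = 23.514755/6.41 = 3.668449, α = (θ_start − ψ) mod 360° = 129.3729° = 2.257983 rad, β = (θ_goal − ψ) mod 360° = 296.2729° = 5.170938 rad.
Common terms: sin α = 0.773034, cos α = -0.634365, sin β = -0.896696, cos β = 0.442647, cos(α−β) = -0.973976, d² = 13.457514. Work in radians in the unit-radius frame; every candidate has L = ρ·(t + p + q).
LSL: p² = 2 + d² − 2cos(α−β) + 2d(sin α − sin β) = 29.656099; p = √p² = 5.445741; φ = atan2(cos β − cos α, d + sin α − sin β) = 0.199084 rad; t = (φ − α) mod 2π = 4.224286 rad, q = (β − φ) mod 2π = 4.971854 rad → L = 6.41·(4.224286 + 5.445741 + 4.971854) = 6.41·14.641881 = 93.854459 m
RSR: p² = 2 + d² − 2cos(α−β) + 2d(sin β − sin α) = 5.154834; p = √p² = 2.270426; φ = atan2(cos α − cos β, d − sin α + sin β) = -0.494243 rad; t = (α − φ) mod 2π = 2.752227 rad, q = (φ − β) mod 2π = 0.618004 rad → L = 6.41·(2.752227 + 2.270426 + 0.618004) = 6.41·5.640657 = 36.156609 m
LSR: p² = d² − 2 + 2cos(α−β) + 2d(sin α + sin β) = 8.602266; p = √p² = 2.932962; φ = atan2(−cos α − cos β, d + sin α + sin β) − atan2(−2, p) = 0.652510 rad; t = (φ − α) mod 2π = 4.677712 rad, q = (φ − β) mod 2π = 1.764757 rad → L = 6.41·(4.677712 + 2.932962 + 1.764757) = 6.41·9.375431 = 60.096512 m
RSL: p² = d² − 2 + 2cos(α−β) − 2d(sin α + sin β) = 10.416860; p = √p² = 3.227516; φ = atan2(cos α + cos β, d − sin α − sin β) − atan2(2, p) = -0.605272 rad; t = (α − φ) mod 2π = 2.863256 rad, q = (β − φ) mod 2π = 5.776210 rad → L = 6.41·(2.863256 + 3.227516 + 5.776210) = 6.41·11.866982 = 76.067354 m
RLR: c = (6 − d² + 2cos(α−β) + 2d(sin α − sin β))/8 = 0.355646; p = 2π − arccos c = 5.075994 rad; φ = atan2(cos α − cos β, d − sin α + sin β) = -0.494243 rad; t = (α − φ + p/2) mod 2π = 5.290224 rad, q = (α − β − t + p) mod 2π = 3.156001 rad → L = 6.41·(5.290224 + 5.075994 + 3.156001) = 6.41·13.522219 = 86.677422 m
LRL: c = (6 − d² + 2cos(α−β) − 2d(sin α − sin β))/8 = -2.707012, |c| > 1 → infeasible
Shortest: RSR with L = 36.156609 m ≈ 36.1566 m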